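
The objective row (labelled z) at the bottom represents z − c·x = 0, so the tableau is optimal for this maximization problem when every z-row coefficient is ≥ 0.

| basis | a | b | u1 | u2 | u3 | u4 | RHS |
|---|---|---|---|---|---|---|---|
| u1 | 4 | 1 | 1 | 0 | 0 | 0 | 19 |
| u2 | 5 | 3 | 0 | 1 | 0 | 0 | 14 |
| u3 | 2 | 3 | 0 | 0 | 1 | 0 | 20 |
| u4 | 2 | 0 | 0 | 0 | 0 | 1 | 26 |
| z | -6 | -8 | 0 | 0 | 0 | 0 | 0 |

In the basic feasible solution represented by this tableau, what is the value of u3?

u3 is basic (row 3); its value is the RHS of that row, 20.

20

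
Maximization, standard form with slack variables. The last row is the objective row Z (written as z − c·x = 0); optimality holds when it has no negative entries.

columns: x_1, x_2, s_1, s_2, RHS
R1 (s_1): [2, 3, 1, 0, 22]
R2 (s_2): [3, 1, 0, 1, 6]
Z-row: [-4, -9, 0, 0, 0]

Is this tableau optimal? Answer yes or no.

The Z-row has a negative entry -9 in column x_2, so it is not optimal.

no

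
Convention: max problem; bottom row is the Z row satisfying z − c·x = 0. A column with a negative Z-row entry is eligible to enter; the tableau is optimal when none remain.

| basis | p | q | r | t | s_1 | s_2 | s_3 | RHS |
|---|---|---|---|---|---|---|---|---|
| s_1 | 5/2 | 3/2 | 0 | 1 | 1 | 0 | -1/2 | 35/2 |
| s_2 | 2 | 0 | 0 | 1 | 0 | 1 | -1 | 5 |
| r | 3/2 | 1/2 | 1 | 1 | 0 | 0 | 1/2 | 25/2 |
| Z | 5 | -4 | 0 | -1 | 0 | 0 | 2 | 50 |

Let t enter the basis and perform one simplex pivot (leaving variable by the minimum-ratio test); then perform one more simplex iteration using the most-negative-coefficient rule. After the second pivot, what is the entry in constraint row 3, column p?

-2/3

Ratio test on column t — row 1: (35/2)/1 = 35/2; row 2: 5/1 = 5; row 3: (25/2)/1 = 25/2. Minimum is 5 at row 2 (s_2 leaves); pivot element 1.
Divide row 2 by 1; eliminate column t from the other rows.
Second iteration: most negative Z-row entry is -4 in column q, so q enters.
Ratio test on column q — row 1: (25/2)/(3/2) = 25/3; row 2: entry 0 ≤ 0; row 3: (15/2)/(1/2) = 15. Minimum is 25/3 at row 1 (s_1 leaves); pivot element 3/2.
Divide row 1 by 3/2; eliminate column q from the other rows.
After both pivots, the entry at constraint row 3, column p is -2/3.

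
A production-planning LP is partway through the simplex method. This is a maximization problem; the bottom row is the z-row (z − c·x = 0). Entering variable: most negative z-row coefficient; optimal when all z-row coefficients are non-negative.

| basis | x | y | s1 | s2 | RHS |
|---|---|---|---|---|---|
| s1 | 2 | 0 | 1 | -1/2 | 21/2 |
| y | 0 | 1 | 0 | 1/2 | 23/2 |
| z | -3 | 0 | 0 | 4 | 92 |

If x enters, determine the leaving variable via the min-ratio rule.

s1

Column x entries and ratios — s1: (21/2)/2 = 21/4; y: 0 ≤ 0, skip.
Smallest ratio is 21/4 in the row of s1, so s1 leaves.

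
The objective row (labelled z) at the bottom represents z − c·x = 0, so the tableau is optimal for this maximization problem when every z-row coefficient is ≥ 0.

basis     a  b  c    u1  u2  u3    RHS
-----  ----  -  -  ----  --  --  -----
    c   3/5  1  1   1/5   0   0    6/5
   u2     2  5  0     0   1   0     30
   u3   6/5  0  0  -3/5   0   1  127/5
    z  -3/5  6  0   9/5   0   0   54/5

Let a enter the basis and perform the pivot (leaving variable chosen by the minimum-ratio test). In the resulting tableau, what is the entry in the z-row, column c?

Ratio test on column a — row 1: (6/5)/(3/5) = 2; row 2: 30/2 = 15; row 3: (127/5)/(6/5) = 127/6. Minimum is 2 at row 1 (c leaves); pivot element 3/5.
Divide row 1 by 3/5; eliminate column a from the other rows.
z-row update in column c: 0 − (-3/5)·(5/3) = 1.

1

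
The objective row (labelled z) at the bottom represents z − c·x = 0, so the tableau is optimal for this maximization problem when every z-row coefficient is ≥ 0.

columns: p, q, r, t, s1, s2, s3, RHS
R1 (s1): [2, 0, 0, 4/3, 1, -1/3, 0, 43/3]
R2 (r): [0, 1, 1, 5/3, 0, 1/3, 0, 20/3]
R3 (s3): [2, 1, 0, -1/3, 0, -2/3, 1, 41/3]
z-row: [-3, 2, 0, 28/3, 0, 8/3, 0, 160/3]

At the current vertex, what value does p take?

p is not in the basis, so in the current basic feasible solution p = 0.

0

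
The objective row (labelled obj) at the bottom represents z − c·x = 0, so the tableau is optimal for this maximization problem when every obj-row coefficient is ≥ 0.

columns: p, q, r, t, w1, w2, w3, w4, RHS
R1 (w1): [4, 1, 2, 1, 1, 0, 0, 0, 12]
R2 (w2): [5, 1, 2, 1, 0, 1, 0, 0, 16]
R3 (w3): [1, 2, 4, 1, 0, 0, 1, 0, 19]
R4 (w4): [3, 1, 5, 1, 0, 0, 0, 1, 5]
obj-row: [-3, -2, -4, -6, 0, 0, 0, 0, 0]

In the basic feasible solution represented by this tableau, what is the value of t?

t is not in the basis, so in the current basic feasible solution t = 0.

0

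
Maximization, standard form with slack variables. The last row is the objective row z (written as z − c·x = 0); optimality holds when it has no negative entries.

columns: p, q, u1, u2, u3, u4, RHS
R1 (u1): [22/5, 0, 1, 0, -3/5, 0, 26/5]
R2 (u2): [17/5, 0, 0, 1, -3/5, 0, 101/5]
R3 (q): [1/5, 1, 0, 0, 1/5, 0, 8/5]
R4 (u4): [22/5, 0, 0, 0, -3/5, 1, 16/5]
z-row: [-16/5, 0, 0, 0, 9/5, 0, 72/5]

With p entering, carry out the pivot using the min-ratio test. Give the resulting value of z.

Ratio test on column p — row 1: (26/5)/(22/5) = 13/11; row 2: (101/5)/(17/5) = 101/17; row 3: (8/5)/(1/5) = 8; row 4: (16/5)/(22/5) = 8/11. Minimum is 8/11 at row 4 (u4 leaves); pivot element 22/5.
Pivot on row 4; the z-row RHS becomes 72/5 − (-16/5)·(8/11) = 184/11.

184/11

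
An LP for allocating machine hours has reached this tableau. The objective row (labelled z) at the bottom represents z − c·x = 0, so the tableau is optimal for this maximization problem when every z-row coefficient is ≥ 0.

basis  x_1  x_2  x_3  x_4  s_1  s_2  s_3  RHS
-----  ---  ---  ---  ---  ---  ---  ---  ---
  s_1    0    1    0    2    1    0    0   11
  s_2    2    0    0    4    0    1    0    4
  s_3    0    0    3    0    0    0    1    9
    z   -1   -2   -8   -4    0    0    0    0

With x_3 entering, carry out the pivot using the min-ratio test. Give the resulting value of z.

Ratio test on column x_3 — row 1: entry 0 ≤ 0; row 2: entry 0 ≤ 0; row 3: 9/3 = 3. Minimum is 3 at row 3 (s_3 leaves); pivot element 3.
Pivot on row 3; the z-row RHS becomes 0 − (-8)·3 = 24.

24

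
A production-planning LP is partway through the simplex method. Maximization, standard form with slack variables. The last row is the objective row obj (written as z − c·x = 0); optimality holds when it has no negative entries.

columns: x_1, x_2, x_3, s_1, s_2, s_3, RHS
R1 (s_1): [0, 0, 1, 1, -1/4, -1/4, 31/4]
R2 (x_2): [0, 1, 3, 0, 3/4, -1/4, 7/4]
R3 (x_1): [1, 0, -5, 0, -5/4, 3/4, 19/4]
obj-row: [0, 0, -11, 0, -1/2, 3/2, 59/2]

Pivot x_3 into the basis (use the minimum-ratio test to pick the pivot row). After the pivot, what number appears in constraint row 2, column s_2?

Ratio test on column x_3 — row 1: (31/4)/1 = 31/4; row 2: (7/4)/3 = 7/12; row 3: entry -5 ≤ 0. Minimum is 7/12 at row 2 (x_2 leaves); pivot element 3.
Divide row 2 by 3; eliminate column x_3 from the other rows.
In the new row 2, the s_2 entry is the old entry divided by the pivot: (3/4)/3 = 1/4.

1/4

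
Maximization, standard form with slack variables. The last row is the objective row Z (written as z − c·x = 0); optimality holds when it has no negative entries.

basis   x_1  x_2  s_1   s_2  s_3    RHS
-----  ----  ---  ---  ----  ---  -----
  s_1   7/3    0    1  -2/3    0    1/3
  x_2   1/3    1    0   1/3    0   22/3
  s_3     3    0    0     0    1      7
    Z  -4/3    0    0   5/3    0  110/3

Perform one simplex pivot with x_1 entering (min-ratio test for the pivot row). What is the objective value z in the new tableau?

Ratio test on column x_1 — row 1: (1/3)/(7/3) = 1/7; row 2: (22/3)/(1/3) = 22; row 3: 7/3 = 7/3. Minimum is 1/7 at row 1 (s_1 leaves); pivot element 7/3.
Pivot on row 1; the Z-row RHS becomes 110/3 − (-4/3)·(1/7) = 258/7.

258/7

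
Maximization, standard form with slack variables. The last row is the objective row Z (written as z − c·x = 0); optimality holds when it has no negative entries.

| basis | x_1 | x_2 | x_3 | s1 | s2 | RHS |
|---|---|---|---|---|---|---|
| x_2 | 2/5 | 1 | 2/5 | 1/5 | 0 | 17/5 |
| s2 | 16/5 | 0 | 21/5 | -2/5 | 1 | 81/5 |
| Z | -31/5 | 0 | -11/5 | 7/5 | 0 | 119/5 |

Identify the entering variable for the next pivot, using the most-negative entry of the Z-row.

Negative Z-row entries: x_1: -31/5, x_3: -11/5.
The most negative is -31/5 in column x_1, so x_1 enters.

x_1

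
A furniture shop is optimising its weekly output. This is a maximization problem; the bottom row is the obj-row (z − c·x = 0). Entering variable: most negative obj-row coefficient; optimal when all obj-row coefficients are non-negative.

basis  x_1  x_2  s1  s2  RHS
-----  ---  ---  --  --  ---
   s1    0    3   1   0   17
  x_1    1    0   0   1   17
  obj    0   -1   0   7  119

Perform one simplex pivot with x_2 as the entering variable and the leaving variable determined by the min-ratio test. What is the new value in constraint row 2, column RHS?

Ratio test on column x_2 — row 1: 17/3 = 17/3; row 2: entry 0 ≤ 0. Minimum is 17/3 at row 1 (s1 leaves); pivot element 3.
Divide row 1 by 3; eliminate column x_2 from the other rows.
Row 2 update in column RHS: 17 − 0·(17/3) = 17.

17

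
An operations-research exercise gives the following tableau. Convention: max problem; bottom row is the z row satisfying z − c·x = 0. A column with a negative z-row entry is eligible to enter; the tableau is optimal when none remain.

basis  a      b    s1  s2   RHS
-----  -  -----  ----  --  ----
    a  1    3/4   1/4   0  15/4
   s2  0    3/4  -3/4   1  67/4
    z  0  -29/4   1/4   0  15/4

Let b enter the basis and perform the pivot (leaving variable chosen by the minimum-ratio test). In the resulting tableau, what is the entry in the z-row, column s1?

8/3

Ratio test on column b — row 1: (15/4)/(3/4) = 5; row 2: (67/4)/(3/4) = 67/3. Minimum is 5 at row 1 (a leaves); pivot element 3/4.
Divide row 1 by 3/4; eliminate column b from the other rows.
z-row update in column s1: 1/4 − (-29/4)·(1/3) = 8/3.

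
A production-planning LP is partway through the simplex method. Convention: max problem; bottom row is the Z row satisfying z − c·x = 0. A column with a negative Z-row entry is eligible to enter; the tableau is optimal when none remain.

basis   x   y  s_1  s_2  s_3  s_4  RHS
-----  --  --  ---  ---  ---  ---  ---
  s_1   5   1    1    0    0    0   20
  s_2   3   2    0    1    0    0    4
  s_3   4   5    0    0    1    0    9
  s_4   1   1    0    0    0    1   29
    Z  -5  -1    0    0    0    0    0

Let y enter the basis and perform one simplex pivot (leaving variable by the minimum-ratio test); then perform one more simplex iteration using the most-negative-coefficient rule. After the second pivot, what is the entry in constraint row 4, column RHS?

Ratio test on column y — row 1: 20/1 = 20; row 2: 4/2 = 2; row 3: 9/5 = 9/5; row 4: 29/1 = 29. Minimum is 9/5 at row 3 (s_3 leaves); pivot element 5.
Divide row 3 by 5; eliminate column y from the other rows.
Second iteration: most negative Z-row entry is -21/5 in column x, so x enters.
Ratio test on column x — row 1: (91/5)/(21/5) = 13/3; row 2: (2/5)/(7/5) = 2/7; row 3: (9/5)/(4/5) = 9/4; row 4: (136/5)/(1/5) = 136. Minimum is 2/7 at row 2 (s_2 leaves); pivot element 7/5.
Divide row 2 by 7/5; eliminate column x from the other rows.
After both pivots, the entry at constraint row 4, column RHS is 190/7.

190/7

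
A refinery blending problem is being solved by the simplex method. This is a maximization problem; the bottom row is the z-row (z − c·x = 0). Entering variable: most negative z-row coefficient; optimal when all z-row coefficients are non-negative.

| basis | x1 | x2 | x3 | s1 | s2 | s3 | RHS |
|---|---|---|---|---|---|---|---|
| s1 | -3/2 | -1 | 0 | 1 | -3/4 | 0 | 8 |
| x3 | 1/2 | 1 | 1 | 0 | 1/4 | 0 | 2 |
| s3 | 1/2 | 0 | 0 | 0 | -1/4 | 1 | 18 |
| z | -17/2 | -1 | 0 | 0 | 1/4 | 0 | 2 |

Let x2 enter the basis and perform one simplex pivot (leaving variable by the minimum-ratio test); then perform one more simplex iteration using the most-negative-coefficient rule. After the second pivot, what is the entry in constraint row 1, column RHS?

Ratio test on column x2 — row 1: entry -1 ≤ 0; row 2: 2/1 = 2; row 3: entry 0 ≤ 0. Minimum is 2 at row 2 (x3 leaves); pivot element 1.
Divide row 2 by 1; eliminate column x2 from the other rows.
Second iteration: most negative z-row entry is -8 in column x1, so x1 enters.
Ratio test on column x1 — row 1: entry -1 ≤ 0; row 2: 2/(1/2) = 4; row 3: 18/(1/2) = 36. Minimum is 4 at row 2 (x2 leaves); pivot element 1/2.
Divide row 2 by 1/2; eliminate column x1 from the other rows.
After both pivots, the entry at constraint row 1, column RHS is 14.

14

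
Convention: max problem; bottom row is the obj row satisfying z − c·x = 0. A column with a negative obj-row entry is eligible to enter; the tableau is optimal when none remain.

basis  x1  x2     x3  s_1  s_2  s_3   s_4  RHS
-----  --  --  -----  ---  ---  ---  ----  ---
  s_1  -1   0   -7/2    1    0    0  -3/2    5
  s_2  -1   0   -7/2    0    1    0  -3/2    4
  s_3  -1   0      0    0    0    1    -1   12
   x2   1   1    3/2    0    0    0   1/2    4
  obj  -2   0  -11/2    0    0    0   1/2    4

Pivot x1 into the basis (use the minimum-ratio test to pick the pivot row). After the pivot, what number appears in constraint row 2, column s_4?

Ratio test on column x1 — row 1: entry -1 ≤ 0; row 2: entry -1 ≤ 0; row 3: entry -1 ≤ 0; row 4: 4/1 = 4. Minimum is 4 at row 4 (x2 leaves); pivot element 1.
Divide row 4 by 1; eliminate column x1 from the other rows.
Row 2 update in column s_4: -3/2 − (-1)·(1/2) = -1.

-1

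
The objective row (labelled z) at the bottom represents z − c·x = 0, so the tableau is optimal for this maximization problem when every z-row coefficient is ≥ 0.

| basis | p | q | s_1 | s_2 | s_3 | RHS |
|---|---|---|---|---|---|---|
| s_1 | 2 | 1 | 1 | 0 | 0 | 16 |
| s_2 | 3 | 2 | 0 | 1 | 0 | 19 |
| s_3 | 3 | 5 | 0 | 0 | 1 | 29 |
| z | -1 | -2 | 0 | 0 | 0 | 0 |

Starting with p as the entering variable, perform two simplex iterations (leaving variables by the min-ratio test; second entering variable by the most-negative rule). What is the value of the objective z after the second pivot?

97/9

Ratio test on column p — row 1: 16/2 = 8; row 2: 19/3 = 19/3; row 3: 29/3 = 29/3. Minimum is 19/3 at row 2 (s_2 leaves); pivot element 3.
Pivot on row 2; the z-row RHS becomes 0 − (-1)·(19/3) = 19/3.
Next entering variable (most negative z-row entry -4/3): q.
Ratio test on column q — row 1: entry -1/3 ≤ 0; row 2: (19/3)/(2/3) = 19/2; row 3: 10/3 = 10/3. Minimum is 10/3 at row 3 (s_3 leaves); pivot element 3.
After the second pivot the z-row RHS is 19/3 − (-4/3)·(10/3) = 97/9.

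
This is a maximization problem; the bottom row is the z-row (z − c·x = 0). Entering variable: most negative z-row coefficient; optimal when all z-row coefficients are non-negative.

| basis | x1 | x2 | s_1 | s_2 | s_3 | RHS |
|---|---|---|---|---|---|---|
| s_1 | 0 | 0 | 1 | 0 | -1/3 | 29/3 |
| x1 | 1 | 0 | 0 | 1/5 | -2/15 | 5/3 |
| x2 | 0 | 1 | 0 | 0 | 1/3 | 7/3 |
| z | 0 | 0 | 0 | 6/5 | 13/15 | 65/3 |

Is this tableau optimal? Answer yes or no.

Every z-row coefficient is ≥ 0, so the tableau is optimal.

yes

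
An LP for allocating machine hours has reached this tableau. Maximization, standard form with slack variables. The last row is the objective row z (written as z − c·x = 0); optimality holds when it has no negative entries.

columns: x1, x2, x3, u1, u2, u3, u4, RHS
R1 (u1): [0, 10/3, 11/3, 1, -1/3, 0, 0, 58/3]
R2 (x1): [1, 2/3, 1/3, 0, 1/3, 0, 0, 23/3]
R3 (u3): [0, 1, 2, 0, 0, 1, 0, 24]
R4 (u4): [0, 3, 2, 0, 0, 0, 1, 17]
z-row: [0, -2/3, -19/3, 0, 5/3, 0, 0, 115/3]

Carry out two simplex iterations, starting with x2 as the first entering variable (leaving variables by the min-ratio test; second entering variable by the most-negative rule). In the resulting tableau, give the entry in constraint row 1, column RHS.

Ratio test on column x2 — row 1: (58/3)/(10/3) = 29/5; row 2: (23/3)/(2/3) = 23/2; row 3: 24/1 = 24; row 4: 17/3 = 17/3. Minimum is 17/3 at row 4 (u4 leaves); pivot element 3.
Divide row 4 by 3; eliminate column x2 from the other rows.
Second iteration: most negative z-row entry is -53/9 in column x3, so x3 enters.
Ratio test on column x3 — row 1: (4/9)/(13/9) = 4/13; row 2: entry -1/9 ≤ 0; row 3: (55/3)/(4/3) = 55/4; row 4: (17/3)/(2/3) = 17/2. Minimum is 4/13 at row 1 (u1 leaves); pivot element 13/9.
Divide row 1 by 13/9; eliminate column x3 from the other rows.
After both pivots, the entry at constraint row 1, column RHS is 4/13.

4/13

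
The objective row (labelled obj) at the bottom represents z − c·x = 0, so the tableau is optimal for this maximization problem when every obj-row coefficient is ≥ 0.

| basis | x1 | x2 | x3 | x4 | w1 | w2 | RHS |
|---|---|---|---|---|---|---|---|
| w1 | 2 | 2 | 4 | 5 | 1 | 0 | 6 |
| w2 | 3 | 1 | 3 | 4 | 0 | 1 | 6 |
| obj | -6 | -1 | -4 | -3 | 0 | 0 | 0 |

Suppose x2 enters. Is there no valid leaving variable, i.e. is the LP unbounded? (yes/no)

no

Column x2 has positive entries in row(s) 1, 2, so the ratio test bounds it — not unbounded.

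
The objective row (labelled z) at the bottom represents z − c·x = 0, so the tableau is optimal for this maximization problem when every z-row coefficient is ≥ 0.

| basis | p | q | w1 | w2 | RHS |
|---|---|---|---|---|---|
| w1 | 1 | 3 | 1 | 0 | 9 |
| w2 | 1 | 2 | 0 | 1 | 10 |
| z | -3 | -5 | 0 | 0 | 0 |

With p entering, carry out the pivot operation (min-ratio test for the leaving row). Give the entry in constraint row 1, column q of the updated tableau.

3

Ratio test on column p — row 1: 9/1 = 9; row 2: 10/1 = 10. Minimum is 9 at row 1 (w1 leaves); pivot element 1.
Divide row 1 by 1; eliminate column p from the other rows.
In the new row 1, the q entry is the old entry divided by the pivot: 3/1 = 3.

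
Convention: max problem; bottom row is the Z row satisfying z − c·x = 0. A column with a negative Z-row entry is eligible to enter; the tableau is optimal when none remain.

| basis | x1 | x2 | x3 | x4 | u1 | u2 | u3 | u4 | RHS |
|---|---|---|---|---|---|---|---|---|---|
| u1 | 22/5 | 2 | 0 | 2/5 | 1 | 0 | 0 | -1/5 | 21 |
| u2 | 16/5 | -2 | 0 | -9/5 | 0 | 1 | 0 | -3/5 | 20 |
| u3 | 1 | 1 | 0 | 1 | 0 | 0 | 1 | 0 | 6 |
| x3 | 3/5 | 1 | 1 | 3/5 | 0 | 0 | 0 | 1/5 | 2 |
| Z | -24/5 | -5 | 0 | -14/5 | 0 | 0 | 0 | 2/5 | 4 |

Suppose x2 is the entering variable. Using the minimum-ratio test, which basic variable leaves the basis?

Column x2 entries and ratios — u1: 21/2 = 21/2; u2: -2 ≤ 0, skip; u3: 6/1 = 6; x3: 2/1 = 2.
Smallest ratio is 2 in the row of x3, so x3 leaves.

x3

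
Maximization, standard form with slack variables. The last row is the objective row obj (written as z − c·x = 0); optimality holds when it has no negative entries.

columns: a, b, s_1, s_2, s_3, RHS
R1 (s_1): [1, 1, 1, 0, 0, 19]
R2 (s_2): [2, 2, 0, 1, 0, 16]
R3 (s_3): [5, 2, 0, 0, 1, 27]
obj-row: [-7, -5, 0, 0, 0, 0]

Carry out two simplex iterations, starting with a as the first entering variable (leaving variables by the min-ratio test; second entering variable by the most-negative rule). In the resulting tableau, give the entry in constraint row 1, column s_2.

-1/2

Ratio test on column a — row 1: 19/1 = 19; row 2: 16/2 = 8; row 3: 27/5 = 27/5. Minimum is 27/5 at row 3 (s_3 leaves); pivot element 5.
Divide row 3 by 5; eliminate column a from the other rows.
Second iteration: most negative obj-row entry is -11/5 in column b, so b enters.
Ratio test on column b — row 1: (68/5)/(3/5) = 68/3; row 2: (26/5)/(6/5) = 13/3; row 3: (27/5)/(2/5) = 27/2. Minimum is 13/3 at row 2 (s_2 leaves); pivot element 6/5.
Divide row 2 by 6/5; eliminate column b from the other rows.
After both pivots, the entry at constraint row 1, column s_2 is -1/2.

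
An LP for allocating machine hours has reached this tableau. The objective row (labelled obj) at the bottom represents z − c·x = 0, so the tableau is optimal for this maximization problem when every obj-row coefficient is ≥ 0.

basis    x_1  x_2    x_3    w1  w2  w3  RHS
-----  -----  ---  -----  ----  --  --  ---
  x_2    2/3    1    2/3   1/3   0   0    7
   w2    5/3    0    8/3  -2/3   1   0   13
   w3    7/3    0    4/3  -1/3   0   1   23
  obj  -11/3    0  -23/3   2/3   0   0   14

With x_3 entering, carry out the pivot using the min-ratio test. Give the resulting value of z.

Ratio test on column x_3 — row 1: 7/(2/3) = 21/2; row 2: 13/(8/3) = 39/8; row 3: 23/(4/3) = 69/4. Minimum is 39/8 at row 2 (w2 leaves); pivot element 8/3.
Pivot on row 2; the obj-row RHS becomes 14 − (-23/3)·(39/8) = 411/8.

411/8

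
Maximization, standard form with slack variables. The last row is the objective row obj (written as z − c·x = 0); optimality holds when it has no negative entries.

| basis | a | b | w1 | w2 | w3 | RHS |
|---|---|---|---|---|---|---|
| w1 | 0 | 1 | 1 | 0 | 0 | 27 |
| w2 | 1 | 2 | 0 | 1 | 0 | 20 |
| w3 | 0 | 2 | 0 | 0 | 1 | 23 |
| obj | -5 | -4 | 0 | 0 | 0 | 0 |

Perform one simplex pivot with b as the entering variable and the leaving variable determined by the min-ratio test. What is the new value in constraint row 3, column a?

Ratio test on column b — row 1: 27/1 = 27; row 2: 20/2 = 10; row 3: 23/2 = 23/2. Minimum is 10 at row 2 (w2 leaves); pivot element 2.
Divide row 2 by 2; eliminate column b from the other rows.
Row 3 update in column a: 0 − 2·(1/2) = -1.

-1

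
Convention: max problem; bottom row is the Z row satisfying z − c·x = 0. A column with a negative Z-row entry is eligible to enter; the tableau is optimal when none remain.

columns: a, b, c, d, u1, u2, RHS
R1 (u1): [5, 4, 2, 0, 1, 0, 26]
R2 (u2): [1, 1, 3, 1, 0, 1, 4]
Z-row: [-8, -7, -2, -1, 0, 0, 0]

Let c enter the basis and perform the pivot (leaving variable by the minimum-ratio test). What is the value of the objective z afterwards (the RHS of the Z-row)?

Ratio test on column c — row 1: 26/2 = 13; row 2: 4/3 = 4/3. Minimum is 4/3 at row 2 (u2 leaves); pivot element 3.
Pivot on row 2; the Z-row RHS becomes 0 − (-2)·(4/3) = 8/3.

8/3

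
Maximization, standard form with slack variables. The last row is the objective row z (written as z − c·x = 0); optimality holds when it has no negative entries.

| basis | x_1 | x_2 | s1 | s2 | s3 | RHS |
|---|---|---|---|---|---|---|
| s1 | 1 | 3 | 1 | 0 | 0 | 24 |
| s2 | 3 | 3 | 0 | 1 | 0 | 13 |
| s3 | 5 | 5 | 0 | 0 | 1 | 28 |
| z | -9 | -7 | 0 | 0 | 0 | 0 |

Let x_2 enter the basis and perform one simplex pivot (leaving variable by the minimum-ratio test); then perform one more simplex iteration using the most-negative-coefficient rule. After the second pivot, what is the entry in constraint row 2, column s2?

1/3

Ratio test on column x_2 — row 1: 24/3 = 8; row 2: 13/3 = 13/3; row 3: 28/5 = 28/5. Minimum is 13/3 at row 2 (s2 leaves); pivot element 3.
Divide row 2 by 3; eliminate column x_2 from the other rows.
Second iteration: most negative z-row entry is -2 in column x_1, so x_1 enters.
Ratio test on column x_1 — row 1: entry -2 ≤ 0; row 2: (13/3)/1 = 13/3; row 3: entry 0 ≤ 0. Minimum is 13/3 at row 2 (x_2 leaves); pivot element 1.
Divide row 2 by 1; eliminate column x_1 from the other rows.
After both pivots, the entry at constraint row 2, column s2 is 1/3.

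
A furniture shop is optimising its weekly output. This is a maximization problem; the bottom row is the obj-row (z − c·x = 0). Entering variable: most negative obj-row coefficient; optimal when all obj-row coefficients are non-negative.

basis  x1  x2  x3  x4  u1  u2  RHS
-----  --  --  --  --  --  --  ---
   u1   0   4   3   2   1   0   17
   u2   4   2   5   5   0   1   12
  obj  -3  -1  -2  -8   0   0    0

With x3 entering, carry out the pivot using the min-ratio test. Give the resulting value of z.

24/5

Ratio test on column x3 — row 1: 17/3 = 17/3; row 2: 12/5 = 12/5. Minimum is 12/5 at row 2 (u2 leaves); pivot element 5.
Pivot on row 2; the obj-row RHS becomes 0 − (-2)·(12/5) = 24/5.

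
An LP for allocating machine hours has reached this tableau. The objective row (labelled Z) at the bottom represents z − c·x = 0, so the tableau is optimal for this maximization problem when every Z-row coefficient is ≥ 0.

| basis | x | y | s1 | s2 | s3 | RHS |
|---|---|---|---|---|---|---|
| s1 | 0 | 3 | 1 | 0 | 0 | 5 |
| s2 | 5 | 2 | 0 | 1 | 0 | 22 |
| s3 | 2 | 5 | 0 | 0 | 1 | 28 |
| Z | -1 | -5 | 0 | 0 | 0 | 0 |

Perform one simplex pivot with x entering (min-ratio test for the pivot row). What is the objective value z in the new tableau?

22/5

Ratio test on column x — row 1: entry 0 ≤ 0; row 2: 22/5 = 22/5; row 3: 28/2 = 14. Minimum is 22/5 at row 2 (s2 leaves); pivot element 5.
Pivot on row 2; the Z-row RHS becomes 0 − (-1)·(22/5) = 22/5.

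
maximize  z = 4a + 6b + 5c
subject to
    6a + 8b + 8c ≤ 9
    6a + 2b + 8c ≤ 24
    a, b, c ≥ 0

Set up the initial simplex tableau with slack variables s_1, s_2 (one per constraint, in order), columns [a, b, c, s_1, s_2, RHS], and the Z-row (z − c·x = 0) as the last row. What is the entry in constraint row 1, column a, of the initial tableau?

6

Constraint 1 has coefficient 6 on a.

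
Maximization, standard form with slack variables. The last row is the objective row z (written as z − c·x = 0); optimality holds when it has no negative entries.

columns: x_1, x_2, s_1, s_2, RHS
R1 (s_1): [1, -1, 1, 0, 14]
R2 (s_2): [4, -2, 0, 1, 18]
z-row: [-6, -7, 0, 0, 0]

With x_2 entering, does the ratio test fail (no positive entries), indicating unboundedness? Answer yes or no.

Every constraint-row entry in column x_2 is ≤ 0, so increasing x_2 is unbounded.

yes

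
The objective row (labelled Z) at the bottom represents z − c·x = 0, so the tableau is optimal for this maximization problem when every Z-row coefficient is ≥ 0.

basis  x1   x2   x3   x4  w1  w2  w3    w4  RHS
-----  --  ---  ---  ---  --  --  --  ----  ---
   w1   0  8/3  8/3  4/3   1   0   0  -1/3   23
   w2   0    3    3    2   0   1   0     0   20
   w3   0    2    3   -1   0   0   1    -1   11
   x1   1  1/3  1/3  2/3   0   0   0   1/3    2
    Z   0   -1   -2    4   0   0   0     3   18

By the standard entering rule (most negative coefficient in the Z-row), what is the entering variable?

x3

Negative Z-row entries: x2: -1, x3: -2.
The most negative is -2 in column x3, so x3 enters.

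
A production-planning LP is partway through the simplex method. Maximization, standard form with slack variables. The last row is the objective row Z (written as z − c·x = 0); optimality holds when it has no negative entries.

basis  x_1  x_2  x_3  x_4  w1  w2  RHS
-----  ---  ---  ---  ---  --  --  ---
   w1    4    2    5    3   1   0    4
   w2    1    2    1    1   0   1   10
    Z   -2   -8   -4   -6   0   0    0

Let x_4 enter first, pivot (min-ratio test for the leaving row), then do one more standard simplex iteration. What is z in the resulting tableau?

16

Ratio test on column x_4 — row 1: 4/3 = 4/3; row 2: 10/1 = 10. Minimum is 4/3 at row 1 (w1 leaves); pivot element 3.
Pivot on row 1; the Z-row RHS becomes 0 − (-6)·(4/3) = 8.
Next entering variable (most negative Z-row entry -4): x_2.
Ratio test on column x_2 — row 1: (4/3)/(2/3) = 2; row 2: (26/3)/(4/3) = 13/2. Minimum is 2 at row 1 (x_4 leaves); pivot element 2/3.
After the second pivot the Z-row RHS is 8 − (-4)·2 = 16.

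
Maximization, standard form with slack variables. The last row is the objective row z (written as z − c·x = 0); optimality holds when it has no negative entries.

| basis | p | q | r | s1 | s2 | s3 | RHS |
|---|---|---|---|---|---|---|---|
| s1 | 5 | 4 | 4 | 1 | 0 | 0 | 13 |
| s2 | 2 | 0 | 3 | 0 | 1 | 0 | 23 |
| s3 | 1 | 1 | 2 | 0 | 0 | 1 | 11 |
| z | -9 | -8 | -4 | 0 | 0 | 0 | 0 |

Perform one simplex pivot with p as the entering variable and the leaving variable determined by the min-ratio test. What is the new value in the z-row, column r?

Ratio test on column p — row 1: 13/5 = 13/5; row 2: 23/2 = 23/2; row 3: 11/1 = 11. Minimum is 13/5 at row 1 (s1 leaves); pivot element 5.
Divide row 1 by 5; eliminate column p from the other rows.
z-row update in column r: -4 − (-9)·(4/5) = 16/5.

16/5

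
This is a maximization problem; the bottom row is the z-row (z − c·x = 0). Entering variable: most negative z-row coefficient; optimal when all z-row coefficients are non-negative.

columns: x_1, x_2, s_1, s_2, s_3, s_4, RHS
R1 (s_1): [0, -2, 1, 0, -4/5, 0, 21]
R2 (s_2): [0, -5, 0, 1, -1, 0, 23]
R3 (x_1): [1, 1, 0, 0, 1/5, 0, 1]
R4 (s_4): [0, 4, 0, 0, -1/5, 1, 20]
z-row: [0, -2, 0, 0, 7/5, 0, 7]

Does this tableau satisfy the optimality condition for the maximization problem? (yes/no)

no

The z-row has a negative entry -2 in column x_2, so it is not optimal.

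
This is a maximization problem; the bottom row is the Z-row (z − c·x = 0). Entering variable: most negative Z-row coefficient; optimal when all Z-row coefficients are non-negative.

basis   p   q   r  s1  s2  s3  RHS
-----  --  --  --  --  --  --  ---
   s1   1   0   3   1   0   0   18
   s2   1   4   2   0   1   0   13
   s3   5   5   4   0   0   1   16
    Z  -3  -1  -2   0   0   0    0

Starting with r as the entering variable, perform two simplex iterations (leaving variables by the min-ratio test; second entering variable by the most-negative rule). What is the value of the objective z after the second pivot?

Ratio test on column r — row 1: 18/3 = 6; row 2: 13/2 = 13/2; row 3: 16/4 = 4. Minimum is 4 at row 3 (s3 leaves); pivot element 4.
Pivot on row 3; the Z-row RHS becomes 0 − (-2)·4 = 8.
Next entering variable (most negative Z-row entry -1/2): p.
Ratio test on column p — row 1: entry -11/4 ≤ 0; row 2: entry -3/2 ≤ 0; row 3: 4/(5/4) = 16/5. Minimum is 16/5 at row 3 (r leaves); pivot element 5/4.
After the second pivot the Z-row RHS is 8 − (-1/2)·(16/5) = 48/5.

48/5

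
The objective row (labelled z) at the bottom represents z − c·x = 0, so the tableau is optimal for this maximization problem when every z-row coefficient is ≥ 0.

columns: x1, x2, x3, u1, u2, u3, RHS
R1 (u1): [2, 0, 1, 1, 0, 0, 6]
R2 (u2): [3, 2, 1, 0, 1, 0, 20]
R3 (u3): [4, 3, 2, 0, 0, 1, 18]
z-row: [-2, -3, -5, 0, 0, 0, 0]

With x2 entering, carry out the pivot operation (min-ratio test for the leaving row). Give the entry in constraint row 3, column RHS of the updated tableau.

6

Ratio test on column x2 — row 1: entry 0 ≤ 0; row 2: 20/2 = 10; row 3: 18/3 = 6. Minimum is 6 at row 3 (u3 leaves); pivot element 3.
Divide row 3 by 3; eliminate column x2 from the other rows.
In the new row 3, the RHS entry is the old entry divided by the pivot: 18/3 = 6.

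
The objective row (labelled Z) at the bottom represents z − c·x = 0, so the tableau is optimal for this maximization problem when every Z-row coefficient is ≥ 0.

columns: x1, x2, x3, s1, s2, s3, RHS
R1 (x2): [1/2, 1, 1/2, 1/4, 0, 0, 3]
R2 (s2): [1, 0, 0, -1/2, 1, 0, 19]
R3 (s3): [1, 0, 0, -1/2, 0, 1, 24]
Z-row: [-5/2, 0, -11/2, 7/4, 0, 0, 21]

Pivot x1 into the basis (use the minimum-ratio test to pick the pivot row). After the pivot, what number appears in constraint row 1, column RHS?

6

Ratio test on column x1 — row 1: 3/(1/2) = 6; row 2: 19/1 = 19; row 3: 24/1 = 24. Minimum is 6 at row 1 (x2 leaves); pivot element 1/2.
Divide row 1 by 1/2; eliminate column x1 from the other rows.
In the new row 1, the RHS entry is the old entry divided by the pivot: 3/(1/2) = 6.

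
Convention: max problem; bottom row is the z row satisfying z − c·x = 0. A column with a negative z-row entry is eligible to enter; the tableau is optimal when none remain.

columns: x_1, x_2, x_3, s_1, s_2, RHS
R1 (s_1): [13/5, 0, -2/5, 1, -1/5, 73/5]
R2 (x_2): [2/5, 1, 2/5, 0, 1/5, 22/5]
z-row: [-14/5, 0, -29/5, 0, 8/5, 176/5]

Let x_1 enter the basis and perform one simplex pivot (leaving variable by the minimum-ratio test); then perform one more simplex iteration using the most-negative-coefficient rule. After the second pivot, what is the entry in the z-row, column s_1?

Ratio test on column x_1 — row 1: (73/5)/(13/5) = 73/13; row 2: (22/5)/(2/5) = 11. Minimum is 73/13 at row 1 (s_1 leaves); pivot element 13/5.
Divide row 1 by 13/5; eliminate column x_1 from the other rows.
Second iteration: most negative z-row entry is -81/13 in column x_3, so x_3 enters.
Ratio test on column x_3 — row 1: entry -2/13 ≤ 0; row 2: (28/13)/(6/13) = 14/3. Minimum is 14/3 at row 2 (x_2 leaves); pivot element 6/13.
Divide row 2 by 6/13; eliminate column x_3 from the other rows.
After both pivots, the entry at the z-row, column s_1 is -1.

-1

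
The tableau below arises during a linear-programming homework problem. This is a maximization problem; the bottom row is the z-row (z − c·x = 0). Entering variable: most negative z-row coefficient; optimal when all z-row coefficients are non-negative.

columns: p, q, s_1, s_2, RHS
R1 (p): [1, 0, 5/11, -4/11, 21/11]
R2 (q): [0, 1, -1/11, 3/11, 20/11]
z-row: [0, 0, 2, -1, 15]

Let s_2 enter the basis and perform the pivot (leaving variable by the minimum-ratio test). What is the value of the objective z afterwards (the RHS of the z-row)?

Ratio test on column s_2 — row 1: entry -4/11 ≤ 0; row 2: (20/11)/(3/11) = 20/3. Minimum is 20/3 at row 2 (q leaves); pivot element 3/11.
Pivot on row 2; the z-row RHS becomes 15 − (-1)·(20/3) = 65/3.

65/3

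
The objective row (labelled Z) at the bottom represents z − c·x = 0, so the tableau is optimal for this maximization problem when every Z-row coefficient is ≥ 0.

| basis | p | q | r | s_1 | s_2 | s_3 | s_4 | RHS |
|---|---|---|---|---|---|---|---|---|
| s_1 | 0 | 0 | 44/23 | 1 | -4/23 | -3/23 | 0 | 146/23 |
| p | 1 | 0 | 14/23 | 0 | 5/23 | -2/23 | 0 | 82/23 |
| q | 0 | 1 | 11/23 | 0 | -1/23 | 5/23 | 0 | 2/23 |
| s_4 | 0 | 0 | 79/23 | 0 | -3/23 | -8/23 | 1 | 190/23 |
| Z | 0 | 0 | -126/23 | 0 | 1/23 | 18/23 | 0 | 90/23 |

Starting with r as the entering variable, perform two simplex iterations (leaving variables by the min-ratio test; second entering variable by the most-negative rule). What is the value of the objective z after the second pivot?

32/3

Ratio test on column r — row 1: (146/23)/(44/23) = 73/22; row 2: (82/23)/(14/23) = 41/7; row 3: (2/23)/(11/23) = 2/11; row 4: (190/23)/(79/23) = 190/79. Minimum is 2/11 at row 3 (q leaves); pivot element 11/23.
Pivot on row 3; the Z-row RHS becomes 90/23 − (-126/23)·(2/11) = 54/11.
Next entering variable (most negative Z-row entry -5/11): s_2.
Ratio test on column s_2 — row 1: entry 0 ≤ 0; row 2: (38/11)/(3/11) = 38/3; row 3: entry -1/11 ≤ 0; row 4: (84/11)/(2/11) = 42. Minimum is 38/3 at row 2 (p leaves); pivot element 3/11.
After the second pivot the Z-row RHS is 54/11 − (-5/11)·(38/3) = 32/3.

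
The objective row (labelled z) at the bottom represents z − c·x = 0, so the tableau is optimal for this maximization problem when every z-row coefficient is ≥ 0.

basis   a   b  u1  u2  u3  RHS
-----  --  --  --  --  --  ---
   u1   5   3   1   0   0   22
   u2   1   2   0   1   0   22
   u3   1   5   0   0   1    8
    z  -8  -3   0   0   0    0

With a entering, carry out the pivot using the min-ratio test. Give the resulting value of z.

176/5

Ratio test on column a — row 1: 22/5 = 22/5; row 2: 22/1 = 22; row 3: 8/1 = 8. Minimum is 22/5 at row 1 (u1 leaves); pivot element 5.
Pivot on row 1; the z-row RHS becomes 0 − (-8)·(22/5) = 176/5.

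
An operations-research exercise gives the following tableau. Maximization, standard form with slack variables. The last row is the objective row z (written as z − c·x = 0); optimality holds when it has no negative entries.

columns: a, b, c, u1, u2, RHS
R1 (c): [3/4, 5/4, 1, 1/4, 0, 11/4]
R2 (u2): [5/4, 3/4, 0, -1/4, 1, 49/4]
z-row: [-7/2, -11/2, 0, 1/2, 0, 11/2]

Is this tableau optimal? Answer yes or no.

The z-row has a negative entry -11/2 in column b, so it is not optimal.

no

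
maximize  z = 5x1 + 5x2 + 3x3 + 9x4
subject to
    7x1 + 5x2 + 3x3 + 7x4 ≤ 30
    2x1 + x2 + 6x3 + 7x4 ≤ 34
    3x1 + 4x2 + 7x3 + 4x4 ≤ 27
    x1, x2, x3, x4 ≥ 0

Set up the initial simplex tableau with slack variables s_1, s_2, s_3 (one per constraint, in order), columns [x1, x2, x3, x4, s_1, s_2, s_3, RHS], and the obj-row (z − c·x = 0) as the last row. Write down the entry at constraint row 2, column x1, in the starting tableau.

Constraint 2 has coefficient 2 on x1.

2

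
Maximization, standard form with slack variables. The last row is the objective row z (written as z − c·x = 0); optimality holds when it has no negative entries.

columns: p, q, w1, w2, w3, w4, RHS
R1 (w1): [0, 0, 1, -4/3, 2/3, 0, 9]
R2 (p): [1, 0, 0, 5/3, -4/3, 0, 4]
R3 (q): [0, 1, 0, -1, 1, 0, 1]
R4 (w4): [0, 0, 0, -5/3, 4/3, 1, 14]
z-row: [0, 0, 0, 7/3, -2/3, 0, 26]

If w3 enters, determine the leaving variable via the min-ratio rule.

Column w3 entries and ratios — w1: 9/(2/3) = 27/2; p: -4/3 ≤ 0, skip; q: 1/1 = 1; w4: 14/(4/3) = 21/2.
Smallest ratio is 1 in the row of q, so q leaves.

q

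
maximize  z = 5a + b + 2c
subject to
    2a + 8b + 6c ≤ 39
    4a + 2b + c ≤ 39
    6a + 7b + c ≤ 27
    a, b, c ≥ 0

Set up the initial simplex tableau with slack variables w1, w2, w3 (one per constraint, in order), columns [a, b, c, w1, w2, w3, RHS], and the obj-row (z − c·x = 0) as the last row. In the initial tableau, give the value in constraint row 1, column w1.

Slack w1 belongs to constraint 1; its column is the unit vector e_1, so the entry in row 1 is 1.

1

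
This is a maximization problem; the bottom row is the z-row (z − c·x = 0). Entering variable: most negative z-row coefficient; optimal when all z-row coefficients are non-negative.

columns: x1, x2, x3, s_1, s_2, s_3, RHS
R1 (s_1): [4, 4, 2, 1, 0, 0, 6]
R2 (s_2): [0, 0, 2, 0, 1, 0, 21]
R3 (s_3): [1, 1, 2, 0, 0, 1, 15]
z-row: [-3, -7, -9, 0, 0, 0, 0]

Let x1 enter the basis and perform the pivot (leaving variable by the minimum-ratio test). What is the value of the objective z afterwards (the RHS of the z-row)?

Ratio test on column x1 — row 1: 6/4 = 3/2; row 2: entry 0 ≤ 0; row 3: 15/1 = 15. Minimum is 3/2 at row 1 (s_1 leaves); pivot element 4.
Pivot on row 1; the z-row RHS becomes 0 − (-3)·(3/2) = 9/2.

9/2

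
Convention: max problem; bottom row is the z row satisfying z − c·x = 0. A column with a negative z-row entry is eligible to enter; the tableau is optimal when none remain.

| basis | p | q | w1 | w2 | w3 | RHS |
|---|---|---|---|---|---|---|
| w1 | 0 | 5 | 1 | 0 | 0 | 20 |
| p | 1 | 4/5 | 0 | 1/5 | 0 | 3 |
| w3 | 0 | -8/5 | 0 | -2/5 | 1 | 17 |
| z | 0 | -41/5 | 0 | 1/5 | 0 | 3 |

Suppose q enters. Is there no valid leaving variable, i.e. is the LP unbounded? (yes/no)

Column q has positive entries in row(s) 1, 2, so the ratio test bounds it — not unbounded.

no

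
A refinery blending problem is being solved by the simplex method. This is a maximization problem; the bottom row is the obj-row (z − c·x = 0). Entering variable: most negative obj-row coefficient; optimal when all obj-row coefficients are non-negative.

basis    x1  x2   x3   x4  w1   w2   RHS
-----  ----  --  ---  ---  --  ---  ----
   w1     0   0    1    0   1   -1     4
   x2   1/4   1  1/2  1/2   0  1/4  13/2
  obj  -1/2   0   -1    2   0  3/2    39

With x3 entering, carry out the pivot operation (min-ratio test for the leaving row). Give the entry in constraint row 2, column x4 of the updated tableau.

Ratio test on column x3 — row 1: 4/1 = 4; row 2: (13/2)/(1/2) = 13. Minimum is 4 at row 1 (w1 leaves); pivot element 1.
Divide row 1 by 1; eliminate column x3 from the other rows.
Row 2 update in column x4: 1/2 − (1/2)·0 = 1/2.

1/2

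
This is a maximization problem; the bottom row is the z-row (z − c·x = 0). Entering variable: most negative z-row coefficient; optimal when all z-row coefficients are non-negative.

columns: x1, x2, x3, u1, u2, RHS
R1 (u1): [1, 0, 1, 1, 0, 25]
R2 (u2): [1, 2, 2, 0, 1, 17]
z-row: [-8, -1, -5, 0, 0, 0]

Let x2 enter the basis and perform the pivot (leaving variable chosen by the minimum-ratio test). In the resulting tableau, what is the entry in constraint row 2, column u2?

1/2

Ratio test on column x2 — row 1: entry 0 ≤ 0; row 2: 17/2 = 17/2. Minimum is 17/2 at row 2 (u2 leaves); pivot element 2.
Divide row 2 by 2; eliminate column x2 from the other rows.
In the new row 2, the u2 entry is the old entry divided by the pivot: 1/2 = 1/2.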